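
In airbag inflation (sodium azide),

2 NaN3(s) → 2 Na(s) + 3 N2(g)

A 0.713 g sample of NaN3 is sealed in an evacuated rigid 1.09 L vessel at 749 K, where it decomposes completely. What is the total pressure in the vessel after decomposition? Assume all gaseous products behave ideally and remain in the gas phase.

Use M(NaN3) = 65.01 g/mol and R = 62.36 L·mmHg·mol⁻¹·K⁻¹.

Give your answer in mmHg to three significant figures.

705 mmHg

n(NaN3) = 0.713 / 65.01 = 0.01097 mol
n(gas produced) = (3/2) × 0.01097 = 0.01646 mol
P = nRT/V = 0.01646 × 62.36 × 749 / 1.09 = 705.3 mmHg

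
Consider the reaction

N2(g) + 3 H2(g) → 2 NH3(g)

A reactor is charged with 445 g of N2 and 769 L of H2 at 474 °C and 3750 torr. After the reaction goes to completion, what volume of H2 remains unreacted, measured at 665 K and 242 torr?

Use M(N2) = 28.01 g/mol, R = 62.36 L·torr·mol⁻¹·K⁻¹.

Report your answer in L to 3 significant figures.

n(N2) = 445 / 28.01 = 15.89 mol
n(H2) = PV/RT = (3750 × 769) / (62.36 × 747.15) = 61.89 mol
For 15.89 mol N2, stoichiometry requires (3/1) × 15.89 = 47.67 mol H2; 61.89 mol is available, so N2 is limiting.
n(H2) consumed = (3/1) × 15.89 = 47.67 mol; remaining = 61.89 − 47.67 = 14.22 mol
V(H2) = nRT/P = 14.22 × 62.36 × 665 / 242 = 2437 L

2440 L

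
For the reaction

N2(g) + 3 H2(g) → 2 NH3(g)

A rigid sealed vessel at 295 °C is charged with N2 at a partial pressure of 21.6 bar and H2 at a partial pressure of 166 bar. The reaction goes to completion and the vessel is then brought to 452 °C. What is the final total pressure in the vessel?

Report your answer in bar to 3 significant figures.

Because the vessel is rigid and T is held at 295 °C, work the stoichiometry in partial pressures (P_i = n_iRT/V).
P(H2) required for 21.6 bar of N2 = (3/1) × 21.6 = 64.80 bar; available 166 bar, so N2 is limiting.
P(H2) remaining = 166 − (3/1) × 21.6 = 101.2 bar
P(gaseous products) = (2)/1 × 21.6 = 43.20 bar
P_total at 295 °C = 101.2 + 43.20 = 144.4 bar
Scaling to 452 °C: P = 144.4 × 725.15/568.15 = 184.3 bar

184 bar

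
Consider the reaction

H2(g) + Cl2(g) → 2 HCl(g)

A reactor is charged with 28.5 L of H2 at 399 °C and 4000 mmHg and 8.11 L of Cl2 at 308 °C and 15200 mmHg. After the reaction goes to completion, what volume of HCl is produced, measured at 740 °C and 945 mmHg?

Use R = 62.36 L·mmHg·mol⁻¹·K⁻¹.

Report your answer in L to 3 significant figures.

n(H2) = PV/RT = (4000 × 28.5) / (62.36 × 672.15) = 2.720 mol
n(Cl2) = PV/RT = (15200 × 8.11) / (62.36 × 581.15) = 3.401 mol
For 2.720 mol H2, stoichiometry requires (1/1) × 2.720 = 2.720 mol Cl2; 3.401 mol is available, so H2 is limiting.
n(HCl) = (2/1) × 2.720 = 5.440 mol
V(HCl) = nRT/P = 5.440 × 62.36 × 1013.15 / 945 = 363.7 L

364 L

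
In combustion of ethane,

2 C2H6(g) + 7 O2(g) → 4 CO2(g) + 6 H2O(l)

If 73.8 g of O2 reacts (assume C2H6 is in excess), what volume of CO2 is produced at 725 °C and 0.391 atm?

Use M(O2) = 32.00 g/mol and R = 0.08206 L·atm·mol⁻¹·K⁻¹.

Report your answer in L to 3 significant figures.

n(O2) = 73.80 / 32.00 = 2.306 mol
n(CO2) = (4/7) × 2.306 = 1.318 mol
V = nRT/P = 1.318 × 0.08206 × 998.15 / 0.391 = 276.1 L

276 L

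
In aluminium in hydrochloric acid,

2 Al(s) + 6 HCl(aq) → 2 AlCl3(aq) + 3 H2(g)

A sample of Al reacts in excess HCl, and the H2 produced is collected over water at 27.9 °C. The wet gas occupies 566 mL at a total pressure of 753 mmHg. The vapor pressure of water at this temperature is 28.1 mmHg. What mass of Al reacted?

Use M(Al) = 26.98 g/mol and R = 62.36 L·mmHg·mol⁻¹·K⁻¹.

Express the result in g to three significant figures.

P(H2) = 753 − 28.1 = 724.9 mmHg
n(H2) = PV/RT = (724.9 × 0.5660) / (62.36 × 301.05) = 0.02185 mol
n(Al) = (2/3) × 0.02185 = 0.01457 mol
m(Al) = 0.01457 × 26.98 = 0.3931 g

0.393 g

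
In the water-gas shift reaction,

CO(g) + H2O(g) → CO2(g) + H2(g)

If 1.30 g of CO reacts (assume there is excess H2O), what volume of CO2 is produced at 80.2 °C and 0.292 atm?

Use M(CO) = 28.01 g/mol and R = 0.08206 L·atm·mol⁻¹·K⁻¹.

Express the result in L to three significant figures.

n(CO) = 1.300 / 28.01 = 0.04641 mol
n(CO2) = (1/1) × 0.04641 = 0.04641 mol
V = nRT/P = 0.04641 × 0.08206 × 353.35 / 0.292 = 4.609 L

4.61 L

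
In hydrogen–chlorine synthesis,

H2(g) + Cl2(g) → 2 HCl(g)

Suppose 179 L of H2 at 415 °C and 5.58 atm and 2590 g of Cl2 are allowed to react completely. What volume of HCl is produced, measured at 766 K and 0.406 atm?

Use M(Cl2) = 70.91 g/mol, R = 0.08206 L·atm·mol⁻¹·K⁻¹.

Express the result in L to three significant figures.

5480 L

n(H2) = PV/RT = (5.58 × 179) / (0.08206 × 688.15) = 17.69 mol
n(Cl2) = 2590 / 70.91 = 36.53 mol
For 17.69 mol H2, stoichiometry requires (1/1) × 17.69 = 17.69 mol Cl2; 36.53 mol is available, so H2 is limiting.
n(HCl) = (2/1) × 17.69 = 35.38 mol
V(HCl) = nRT/P = 35.38 × 0.08206 × 766 / 0.406 = 5478 L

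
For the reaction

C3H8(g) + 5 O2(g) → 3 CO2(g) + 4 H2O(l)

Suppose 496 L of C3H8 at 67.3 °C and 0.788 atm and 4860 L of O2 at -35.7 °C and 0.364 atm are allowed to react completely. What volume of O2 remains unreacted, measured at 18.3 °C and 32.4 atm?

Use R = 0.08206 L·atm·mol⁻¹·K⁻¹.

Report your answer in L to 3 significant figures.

15.4 L

n(C3H8) = PV/RT = (0.788 × 496) / (0.08206 × 340.45) = 13.99 mol
n(O2) = PV/RT = (0.364 × 4860) / (0.08206 × 237.45) = 90.79 mol
For 13.99 mol C3H8, stoichiometry requires (5/1) × 13.99 = 69.95 mol O2; 90.79 mol is available, so C3H8 is limiting.
n(O2) consumed = (5/1) × 13.99 = 69.95 mol; remaining = 90.79 − 69.95 = 20.84 mol
V(O2) = nRT/P = 20.84 × 0.08206 × 291.45 / 32.4 = 15.38 L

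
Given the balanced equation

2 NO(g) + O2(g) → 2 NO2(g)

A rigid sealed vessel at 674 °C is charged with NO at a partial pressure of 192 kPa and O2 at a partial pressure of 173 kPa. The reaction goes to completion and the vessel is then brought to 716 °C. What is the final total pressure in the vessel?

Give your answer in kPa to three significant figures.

With V and T fixed, P_i ∝ n_i, so the mole ratios apply directly to partial pressures at 674 °C.
P(O2) required for 192 kPa of NO = (1/2) × 192 = 96.00 kPa; available 173 kPa, so NO is limiting.
P(O2) remaining = 173 − (1/2) × 192 = 77.00 kPa
P(gaseous products) = (2)/2 × 192 = 192.0 kPa
P_total at 674 °C = 77.00 + 192.0 = 269.0 kPa
Scaling to 716 °C: P = 269.0 × 989.15/947.15 = 280.9 kPa

281 kPa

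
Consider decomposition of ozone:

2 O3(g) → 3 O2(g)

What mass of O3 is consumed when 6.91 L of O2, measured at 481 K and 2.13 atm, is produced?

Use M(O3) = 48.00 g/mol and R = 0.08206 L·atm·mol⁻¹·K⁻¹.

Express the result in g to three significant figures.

11.9 g

n(O2) = PV/RT = (2.13 × 6.91) / (0.08206 × 481) = 0.3729 mol
n(O3) = (2/3) × 0.3729 = 0.2486 mol
m(O3) = 0.2486 × 48.00 = 11.93 g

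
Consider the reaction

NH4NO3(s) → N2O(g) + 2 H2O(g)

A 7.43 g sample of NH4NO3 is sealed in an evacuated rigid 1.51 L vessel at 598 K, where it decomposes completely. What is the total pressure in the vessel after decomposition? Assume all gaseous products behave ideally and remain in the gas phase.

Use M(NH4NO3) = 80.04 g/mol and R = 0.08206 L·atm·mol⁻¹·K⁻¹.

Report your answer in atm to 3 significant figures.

n(NH4NO3) = 7.43 / 80.04 = 0.09283 mol
n(gas produced) = (3/1) × 0.09283 = 0.2785 mol
P = nRT/V = 0.2785 × 0.08206 × 598 / 1.51 = 9.051 atm

9.05 atm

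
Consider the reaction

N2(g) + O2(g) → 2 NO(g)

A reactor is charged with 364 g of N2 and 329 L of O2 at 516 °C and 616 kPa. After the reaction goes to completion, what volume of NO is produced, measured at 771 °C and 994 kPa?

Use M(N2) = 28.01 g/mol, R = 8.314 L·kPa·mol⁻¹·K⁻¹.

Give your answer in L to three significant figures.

227 L

n(N2) = 364 / 28.01 = 13.00 mol
n(O2) = PV/RT = (616 × 329) / (8.314 × 789.15) = 30.89 mol
For 13.00 mol N2, stoichiometry requires (1/1) × 13.00 = 13.00 mol O2; 30.89 mol is available, so N2 is limiting.
n(NO) = (2/1) × 13.00 = 26.00 mol
V(NO) = nRT/P = 26.00 × 8.314 × 1044.15 / 994 = 227.1 L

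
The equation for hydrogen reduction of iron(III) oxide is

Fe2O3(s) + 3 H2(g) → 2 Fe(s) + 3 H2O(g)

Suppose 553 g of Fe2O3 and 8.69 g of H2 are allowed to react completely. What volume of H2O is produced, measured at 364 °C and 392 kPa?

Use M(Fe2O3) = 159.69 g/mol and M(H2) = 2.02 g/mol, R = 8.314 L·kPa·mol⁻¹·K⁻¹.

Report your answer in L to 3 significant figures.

58.1 L

n(Fe2O3) = 553 / 159.69 = 3.463 mol
n(H2) = 8.69 / 2.02 = 4.302 mol
For 3.463 mol Fe2O3, stoichiometry requires (3/1) × 3.463 = 10.39 mol H2; 4.302 mol is available, so H2 is limiting.
n(H2O) = (3/3) × 4.302 = 4.302 mol
V(H2O) = nRT/P = 4.302 × 8.314 × 637.15 / 392 = 58.13 L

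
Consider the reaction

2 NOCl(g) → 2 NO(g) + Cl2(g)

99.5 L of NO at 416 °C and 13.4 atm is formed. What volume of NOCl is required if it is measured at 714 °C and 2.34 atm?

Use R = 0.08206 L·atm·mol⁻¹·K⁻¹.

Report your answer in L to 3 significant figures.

n(NO) = PV/RT = (13.4 × 99.5) / (0.08206 × 689.15) = 23.58 mol
n(NOCl) = (2/2) × 23.58 = 23.58 mol
V = nRT/P = 23.58 × 0.08206 × 987.15 / 2.34 = 816.3 L

816 L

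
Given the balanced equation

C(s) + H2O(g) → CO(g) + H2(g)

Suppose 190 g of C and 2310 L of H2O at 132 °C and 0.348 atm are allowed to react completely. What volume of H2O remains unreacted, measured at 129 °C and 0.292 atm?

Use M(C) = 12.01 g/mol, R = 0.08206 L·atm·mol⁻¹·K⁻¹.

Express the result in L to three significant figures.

945 L

n(C) = 190 / 12.01 = 15.82 mol
n(H2O) = PV/RT = (0.348 × 2310) / (0.08206 × 405.15) = 24.18 mol
For 15.82 mol C, stoichiometry requires (1/1) × 15.82 = 15.82 mol H2O; 24.18 mol is available, so C is limiting.
n(H2O) consumed = (1/1) × 15.82 = 15.82 mol; remaining = 24.18 − 15.82 = 8.360 mol
V(H2O) = nRT/P = 8.360 × 0.08206 × 402.15 / 0.292 = 944.8 L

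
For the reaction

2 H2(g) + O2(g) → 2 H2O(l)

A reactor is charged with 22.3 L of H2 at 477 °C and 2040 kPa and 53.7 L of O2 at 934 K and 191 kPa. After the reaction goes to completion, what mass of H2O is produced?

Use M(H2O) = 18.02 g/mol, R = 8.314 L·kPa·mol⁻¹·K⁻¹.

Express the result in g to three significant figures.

n(H2) = PV/RT = (2040 × 22.3) / (8.314 × 750.15) = 7.294 mol
n(O2) = PV/RT = (191 × 53.7) / (8.314 × 934) = 1.321 mol
For 7.294 mol H2, stoichiometry requires (1/2) × 7.294 = 3.647 mol O2; 1.321 mol is available, so O2 is limiting.
n(H2O) = (2/1) × 1.321 = 2.642 mol
m(H2O) = 2.642 × 18.02 = 47.61 g

47.6 g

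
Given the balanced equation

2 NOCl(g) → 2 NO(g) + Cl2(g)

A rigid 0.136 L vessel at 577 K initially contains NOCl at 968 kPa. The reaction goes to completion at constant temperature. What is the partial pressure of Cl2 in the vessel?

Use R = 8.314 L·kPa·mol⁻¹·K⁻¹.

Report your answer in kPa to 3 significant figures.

n(NOCl)₀ = PV/RT = (968 × 0.136) / (8.314 × 577) = 0.02744 mol
n(Cl2) = (1/2) × 0.02744 = 0.01372 mol
P(Cl2) = nRT/V = 0.01372 × 8.314 × 577 / 0.136 = 484.0 kPa

484 kPa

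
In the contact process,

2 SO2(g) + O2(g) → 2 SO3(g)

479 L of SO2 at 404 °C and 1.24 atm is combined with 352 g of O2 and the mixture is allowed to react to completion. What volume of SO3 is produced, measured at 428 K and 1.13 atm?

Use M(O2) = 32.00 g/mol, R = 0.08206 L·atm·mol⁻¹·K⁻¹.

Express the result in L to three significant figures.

n(SO2) = PV/RT = (1.24 × 479) / (0.08206 × 677.15) = 10.69 mol
n(O2) = 352 / 32.00 = 11.00 mol
For 10.69 mol SO2, stoichiometry requires (1/2) × 10.69 = 5.345 mol O2; 11.00 mol is available, so SO2 is limiting.
n(SO3) = (2/2) × 10.69 = 10.69 mol
V(SO3) = nRT/P = 10.69 × 0.08206 × 428 / 1.13 = 332.3 L

332 L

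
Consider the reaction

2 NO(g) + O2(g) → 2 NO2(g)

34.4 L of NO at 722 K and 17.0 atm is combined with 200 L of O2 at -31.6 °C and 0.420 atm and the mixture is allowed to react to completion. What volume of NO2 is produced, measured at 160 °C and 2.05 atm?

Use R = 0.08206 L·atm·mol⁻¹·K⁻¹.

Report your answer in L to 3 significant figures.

147 L

n(NO) = PV/RT = (17.0 × 34.4) / (0.08206 × 722) = 9.870 mol
n(O2) = PV/RT = (0.420 × 200) / (0.08206 × 241.55) = 4.238 mol
For 9.870 mol NO, stoichiometry requires (1/2) × 9.870 = 4.935 mol O2; 4.238 mol is available, so O2 is limiting.
n(NO2) = (2/1) × 4.238 = 8.476 mol
V(NO2) = nRT/P = 8.476 × 0.08206 × 433.15 / 2.05 = 147.0 L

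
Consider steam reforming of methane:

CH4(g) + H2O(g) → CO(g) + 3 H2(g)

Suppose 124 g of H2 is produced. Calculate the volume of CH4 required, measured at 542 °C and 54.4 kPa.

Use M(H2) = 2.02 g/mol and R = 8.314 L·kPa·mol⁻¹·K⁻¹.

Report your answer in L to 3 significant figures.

n(H2) = 124.0 / 2.02 = 61.39 mol
n(CH4) = (1/3) × 61.39 = 20.46 mol
V = nRT/P = 20.46 × 8.314 × 815.15 / 54.4 = 2549 L

2550 L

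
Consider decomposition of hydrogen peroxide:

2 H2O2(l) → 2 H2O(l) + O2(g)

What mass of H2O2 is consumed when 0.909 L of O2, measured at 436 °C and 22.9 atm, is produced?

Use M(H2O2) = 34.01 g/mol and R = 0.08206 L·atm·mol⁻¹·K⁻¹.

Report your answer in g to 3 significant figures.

n(O2) = PV/RT = (22.9 × 0.909) / (0.08206 × 709.15) = 0.3577 mol
n(H2O2) = (2/1) × 0.3577 = 0.7154 mol
m(H2O2) = 0.7154 × 34.01 = 24.33 g

24.3 g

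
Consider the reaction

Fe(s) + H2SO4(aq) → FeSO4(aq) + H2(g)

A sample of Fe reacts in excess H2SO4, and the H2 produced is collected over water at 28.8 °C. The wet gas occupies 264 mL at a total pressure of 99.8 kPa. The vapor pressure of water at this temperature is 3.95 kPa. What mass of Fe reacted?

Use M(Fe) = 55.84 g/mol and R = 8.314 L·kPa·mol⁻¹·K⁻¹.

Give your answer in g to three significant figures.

0.563 g

P(H2) = 99.8 − 3.95 = 95.85 kPa
n(H2) = PV/RT = (95.85 × 0.2640) / (8.314 × 301.95) = 0.01008 mol
n(Fe) = (1/1) × 0.01008 = 0.01008 mol
m(Fe) = 0.01008 × 55.84 = 0.5629 g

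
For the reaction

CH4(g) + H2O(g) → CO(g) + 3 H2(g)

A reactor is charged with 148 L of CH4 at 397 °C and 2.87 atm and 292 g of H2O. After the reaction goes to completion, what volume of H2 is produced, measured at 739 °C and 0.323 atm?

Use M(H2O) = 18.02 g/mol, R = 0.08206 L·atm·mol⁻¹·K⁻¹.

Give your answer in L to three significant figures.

5960 L

n(CH4) = PV/RT = (2.87 × 148) / (0.08206 × 670.15) = 7.724 mol
n(H2O) = 292 / 18.02 = 16.20 mol
For 7.724 mol CH4, stoichiometry requires (1/1) × 7.724 = 7.724 mol H2O; 16.20 mol is available, so CH4 is limiting.
n(H2) = (3/1) × 7.724 = 23.17 mol
V(H2) = nRT/P = 23.17 × 0.08206 × 1012.15 / 0.323 = 5958 L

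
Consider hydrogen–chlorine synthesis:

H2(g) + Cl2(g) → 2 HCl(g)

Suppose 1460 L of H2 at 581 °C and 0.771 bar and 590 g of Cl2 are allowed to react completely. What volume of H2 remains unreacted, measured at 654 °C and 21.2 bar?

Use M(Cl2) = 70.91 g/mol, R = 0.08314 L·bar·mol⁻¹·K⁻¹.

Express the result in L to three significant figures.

n(H2) = PV/RT = (0.771 × 1460) / (0.08314 × 854.15) = 15.85 mol
n(Cl2) = 590 / 70.91 = 8.320 mol
For 15.85 mol H2, stoichiometry requires (1/1) × 15.85 = 15.85 mol Cl2; 8.320 mol is available, so Cl2 is limiting.
n(H2) consumed = (1/1) × 8.320 = 8.320 mol; remaining = 15.85 − 8.320 = 7.530 mol
V(H2) = nRT/P = 7.530 × 0.08314 × 927.15 / 21.2 = 27.38 L

27.4 L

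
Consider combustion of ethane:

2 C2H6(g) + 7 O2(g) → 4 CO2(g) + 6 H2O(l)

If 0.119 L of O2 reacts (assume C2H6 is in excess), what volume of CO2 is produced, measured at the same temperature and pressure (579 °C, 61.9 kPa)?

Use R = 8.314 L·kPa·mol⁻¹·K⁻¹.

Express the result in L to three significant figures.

At constant T and P, gas volumes are in the mole ratio: V(CO2) = (4/7) × 0.119 = 0.06800 L

0.0680 L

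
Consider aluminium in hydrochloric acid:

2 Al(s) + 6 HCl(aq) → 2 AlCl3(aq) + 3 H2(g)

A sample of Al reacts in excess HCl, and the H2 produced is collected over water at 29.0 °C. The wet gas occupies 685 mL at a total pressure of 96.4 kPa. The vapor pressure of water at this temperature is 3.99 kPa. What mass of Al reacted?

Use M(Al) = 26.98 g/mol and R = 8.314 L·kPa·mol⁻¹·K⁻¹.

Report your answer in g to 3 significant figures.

0.453 g

P(H2) = 96.4 − 3.99 = 92.41 kPa
n(H2) = PV/RT = (92.41 × 0.6850) / (8.314 × 302.15) = 0.02520 mol
n(Al) = (2/3) × 0.02520 = 0.01680 mol
m(Al) = 0.01680 × 26.98 = 0.4533 g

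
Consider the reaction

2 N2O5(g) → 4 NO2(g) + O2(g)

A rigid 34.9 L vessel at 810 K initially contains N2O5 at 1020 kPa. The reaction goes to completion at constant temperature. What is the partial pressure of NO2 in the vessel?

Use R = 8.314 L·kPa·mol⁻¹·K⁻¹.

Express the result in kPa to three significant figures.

2040 kPa

n(N2O5)₀ = PV/RT = (1020 × 34.9) / (8.314 × 810) = 5.286 mol
n(NO2) = (4/2) × 5.286 = 10.57 mol
P(NO2) = nRT/V = 10.57 × 8.314 × 810 / 34.9 = 2040 kPa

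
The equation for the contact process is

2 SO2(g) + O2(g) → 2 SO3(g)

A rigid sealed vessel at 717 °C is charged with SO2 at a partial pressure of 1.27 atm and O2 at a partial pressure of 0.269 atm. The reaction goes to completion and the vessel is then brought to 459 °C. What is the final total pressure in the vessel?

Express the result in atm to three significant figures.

0.939 atm

With V and T fixed, P_i ∝ n_i, so the mole ratios apply directly to partial pressures at 717 °C.
P(O2) required for 1.27 atm of SO2 = (1/2) × 1.27 = 0.6350 atm; available 0.269 atm, so O2 is limiting.
P(SO2) remaining = 1.27 − (2/1) × 0.269 = 0.7320 atm
P(gaseous products) = (2)/1 × 0.269 = 0.5380 atm
P_total at 717 °C = 0.7320 + 0.5380 = 1.270 atm
Scaling to 459 °C: P = 1.270 × 732.15/990.15 = 0.9391 atm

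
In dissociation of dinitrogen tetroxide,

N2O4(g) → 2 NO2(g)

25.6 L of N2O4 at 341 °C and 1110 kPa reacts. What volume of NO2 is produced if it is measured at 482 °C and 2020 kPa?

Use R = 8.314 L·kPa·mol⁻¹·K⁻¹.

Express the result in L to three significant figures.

n(N2O4) = PV/RT = (1110 × 25.6) / (8.314 × 614.15) = 5.565 mol
n(NO2) = (2/1) × 5.565 = 11.13 mol
V = nRT/P = 11.13 × 8.314 × 755.15 / 2020 = 34.59 L

34.6 L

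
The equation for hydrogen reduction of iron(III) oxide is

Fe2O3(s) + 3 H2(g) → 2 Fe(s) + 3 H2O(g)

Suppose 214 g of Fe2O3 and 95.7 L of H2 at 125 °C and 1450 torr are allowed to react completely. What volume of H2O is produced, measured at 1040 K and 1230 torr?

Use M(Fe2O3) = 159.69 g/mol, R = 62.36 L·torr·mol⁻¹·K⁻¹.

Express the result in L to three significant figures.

n(Fe2O3) = 214 / 159.69 = 1.340 mol
n(H2) = PV/RT = (1450 × 95.7) / (62.36 × 398.15) = 5.589 mol
For 1.340 mol Fe2O3, stoichiometry requires (3/1) × 1.340 = 4.020 mol H2; 5.589 mol is available, so Fe2O3 is limiting.
n(H2O) = (3/1) × 1.340 = 4.020 mol
V(H2O) = nRT/P = 4.020 × 62.36 × 1040 / 1230 = 212.0 L

212 L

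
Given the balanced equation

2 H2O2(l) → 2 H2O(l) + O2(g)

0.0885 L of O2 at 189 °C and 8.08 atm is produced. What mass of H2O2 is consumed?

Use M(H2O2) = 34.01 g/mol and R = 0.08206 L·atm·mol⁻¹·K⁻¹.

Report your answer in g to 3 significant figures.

1.28 g

n(O2) = PV/RT = (8.08 × 0.0885) / (0.08206 × 462.15) = 0.01886 mol
n(H2O2) = (2/1) × 0.01886 = 0.03772 mol
m(H2O2) = 0.03772 × 34.01 = 1.283 g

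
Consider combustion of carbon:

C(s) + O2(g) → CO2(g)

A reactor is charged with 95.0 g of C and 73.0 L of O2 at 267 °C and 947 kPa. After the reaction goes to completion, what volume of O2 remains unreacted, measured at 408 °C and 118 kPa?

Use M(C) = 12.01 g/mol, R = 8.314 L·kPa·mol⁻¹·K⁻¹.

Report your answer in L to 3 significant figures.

n(C) = 95.0 / 12.01 = 7.910 mol
n(O2) = PV/RT = (947 × 73.0) / (8.314 × 540.15) = 15.39 mol
For 7.910 mol C, stoichiometry requires (1/1) × 7.910 = 7.910 mol O2; 15.39 mol is available, so C is limiting.
n(O2) consumed = (1/1) × 7.910 = 7.910 mol; remaining = 15.39 − 7.910 = 7.480 mol
V(O2) = nRT/P = 7.480 × 8.314 × 681.15 / 118 = 359.0 L

359 L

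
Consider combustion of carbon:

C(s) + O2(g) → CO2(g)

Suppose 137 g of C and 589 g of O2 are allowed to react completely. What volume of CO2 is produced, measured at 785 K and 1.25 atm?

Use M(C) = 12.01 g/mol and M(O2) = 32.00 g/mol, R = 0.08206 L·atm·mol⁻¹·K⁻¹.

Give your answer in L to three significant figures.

n(C) = 137 / 12.01 = 11.41 mol
n(O2) = 589 / 32.00 = 18.41 mol
For 11.41 mol C, stoichiometry requires (1/1) × 11.41 = 11.41 mol O2; 18.41 mol is available, so C is limiting.
n(CO2) = (1/1) × 11.41 = 11.41 mol
V(CO2) = nRT/P = 11.41 × 0.08206 × 785 / 1.25 = 588.0 L

588 L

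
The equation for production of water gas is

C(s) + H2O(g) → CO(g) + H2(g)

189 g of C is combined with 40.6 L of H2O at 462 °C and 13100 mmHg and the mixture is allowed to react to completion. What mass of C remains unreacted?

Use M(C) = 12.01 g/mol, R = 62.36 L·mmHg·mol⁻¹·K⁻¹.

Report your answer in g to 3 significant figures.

49.7 g

n(C) = 189 / 12.01 = 15.74 mol
n(H2O) = PV/RT = (13100 × 40.6) / (62.36 × 735.15) = 11.60 mol
For 15.74 mol C, stoichiometry requires (1/1) × 15.74 = 15.74 mol H2O; 11.60 mol is available, so H2O is limiting.
n(C) consumed = (1/1) × 11.60 = 11.60 mol; remaining = 15.74 − 11.60 = 4.140 mol
m(C) = 4.140 × 12.01 = 49.72 g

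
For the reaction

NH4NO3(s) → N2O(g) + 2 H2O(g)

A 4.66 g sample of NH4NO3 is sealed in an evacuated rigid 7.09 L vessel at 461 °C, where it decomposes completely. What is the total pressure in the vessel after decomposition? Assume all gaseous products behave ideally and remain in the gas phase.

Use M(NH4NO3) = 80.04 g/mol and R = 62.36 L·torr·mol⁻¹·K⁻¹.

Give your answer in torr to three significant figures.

n(NH4NO3) = 4.66 / 80.04 = 0.05822 mol
n(gas produced) = (3/1) × 0.05822 = 0.1747 mol
P = nRT/V = 0.1747 × 62.36 × 734.15 / 7.09 = 1128 torr

1130 torr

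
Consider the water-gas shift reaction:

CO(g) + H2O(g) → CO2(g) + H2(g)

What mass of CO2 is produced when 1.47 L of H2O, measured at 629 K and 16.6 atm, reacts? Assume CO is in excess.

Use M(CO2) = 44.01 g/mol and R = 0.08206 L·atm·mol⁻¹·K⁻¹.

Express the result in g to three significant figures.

n(H2O) = PV/RT = (16.6 × 1.47) / (0.08206 × 629) = 0.4728 mol
n(CO2) = (1/1) × 0.4728 = 0.4728 mol
m(CO2) = 0.4728 × 44.01 = 20.81 g

20.8 g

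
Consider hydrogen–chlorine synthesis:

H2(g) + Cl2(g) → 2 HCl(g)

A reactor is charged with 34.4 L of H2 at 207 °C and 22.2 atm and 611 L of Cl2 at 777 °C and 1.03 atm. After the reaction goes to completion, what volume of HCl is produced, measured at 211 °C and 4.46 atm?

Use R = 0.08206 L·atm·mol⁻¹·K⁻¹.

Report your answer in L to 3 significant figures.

n(H2) = PV/RT = (22.2 × 34.4) / (0.08206 × 480.15) = 19.38 mol
n(Cl2) = PV/RT = (1.03 × 611) / (0.08206 × 1050.15) = 7.303 mol
For 19.38 mol H2, stoichiometry requires (1/1) × 19.38 = 19.38 mol Cl2; 7.303 mol is available, so Cl2 is limiting.
n(HCl) = (2/1) × 7.303 = 14.61 mol
V(HCl) = nRT/P = 14.61 × 0.08206 × 484.15 / 4.46 = 130.1 L

130 L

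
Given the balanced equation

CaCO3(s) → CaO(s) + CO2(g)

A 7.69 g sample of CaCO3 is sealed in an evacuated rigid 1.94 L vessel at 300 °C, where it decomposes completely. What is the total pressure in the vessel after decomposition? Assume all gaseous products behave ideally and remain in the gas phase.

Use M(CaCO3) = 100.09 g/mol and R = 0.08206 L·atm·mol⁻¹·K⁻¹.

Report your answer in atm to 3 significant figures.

1.86 atm

n(CaCO3) = 7.69 / 100.09 = 0.07683 mol
n(gas produced) = (1/1) × 0.07683 = 0.07683 mol
P = nRT/V = 0.07683 × 0.08206 × 573.15 / 1.94 = 1.863 atm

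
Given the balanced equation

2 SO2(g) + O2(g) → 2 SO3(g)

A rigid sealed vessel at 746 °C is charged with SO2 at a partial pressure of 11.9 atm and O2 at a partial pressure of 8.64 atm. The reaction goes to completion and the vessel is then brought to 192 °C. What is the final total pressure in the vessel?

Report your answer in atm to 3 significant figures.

6.66 atm

Because the vessel is rigid and T is held at 746 °C, work the stoichiometry in partial pressures (P_i = n_iRT/V).
P(O2) required for 11.9 atm of SO2 = (1/2) × 11.9 = 5.950 atm; available 8.64 atm, so SO2 is limiting.
P(O2) remaining = 8.64 − (1/2) × 11.9 = 2.690 atm
P(gaseous products) = (2)/2 × 11.9 = 11.90 atm
P_total at 746 °C = 2.690 + 11.90 = 14.59 atm
Scaling to 192 °C: P = 14.59 × 465.15/1019.15 = 6.659 atm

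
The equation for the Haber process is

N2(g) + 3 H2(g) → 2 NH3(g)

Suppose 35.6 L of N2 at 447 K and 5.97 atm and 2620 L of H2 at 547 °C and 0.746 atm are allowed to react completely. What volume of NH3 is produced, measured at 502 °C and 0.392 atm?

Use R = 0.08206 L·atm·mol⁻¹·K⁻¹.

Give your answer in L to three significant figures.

n(N2) = PV/RT = (5.97 × 35.6) / (0.08206 × 447) = 5.794 mol
n(H2) = PV/RT = (0.746 × 2620) / (0.08206 × 820.15) = 29.04 mol
For 5.794 mol N2, stoichiometry requires (3/1) × 5.794 = 17.38 mol H2; 29.04 mol is available, so N2 is limiting.
n(NH3) = (2/1) × 5.794 = 11.59 mol
V(NH3) = nRT/P = 11.59 × 0.08206 × 775.15 / 0.392 = 1881 L

1880 L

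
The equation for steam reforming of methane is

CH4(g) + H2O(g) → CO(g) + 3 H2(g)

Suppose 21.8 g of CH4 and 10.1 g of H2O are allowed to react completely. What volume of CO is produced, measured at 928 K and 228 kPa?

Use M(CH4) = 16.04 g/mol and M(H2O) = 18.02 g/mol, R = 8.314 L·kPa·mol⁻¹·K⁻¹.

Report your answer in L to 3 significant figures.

19.0 L

n(CH4) = 21.8 / 16.04 = 1.359 mol
n(H2O) = 10.1 / 18.02 = 0.5605 mol
For 1.359 mol CH4, stoichiometry requires (1/1) × 1.359 = 1.359 mol H2O; 0.5605 mol is available, so H2O is limiting.
n(CO) = (1/1) × 0.5605 = 0.5605 mol
V(CO) = nRT/P = 0.5605 × 8.314 × 928 / 228 = 18.97 L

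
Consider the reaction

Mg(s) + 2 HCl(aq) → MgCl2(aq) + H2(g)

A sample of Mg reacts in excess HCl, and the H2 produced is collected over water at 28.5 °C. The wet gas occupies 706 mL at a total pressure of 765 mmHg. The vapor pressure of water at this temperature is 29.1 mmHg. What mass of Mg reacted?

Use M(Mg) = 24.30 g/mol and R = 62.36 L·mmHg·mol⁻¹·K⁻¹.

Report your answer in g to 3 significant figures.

0.671 g

P(H2) = 765 − 29.1 = 735.9 mmHg
n(H2) = PV/RT = (735.9 × 0.7060) / (62.36 × 301.65) = 0.02762 mol
n(Mg) = (1/1) × 0.02762 = 0.02762 mol
m(Mg) = 0.02762 × 24.30 = 0.6712 g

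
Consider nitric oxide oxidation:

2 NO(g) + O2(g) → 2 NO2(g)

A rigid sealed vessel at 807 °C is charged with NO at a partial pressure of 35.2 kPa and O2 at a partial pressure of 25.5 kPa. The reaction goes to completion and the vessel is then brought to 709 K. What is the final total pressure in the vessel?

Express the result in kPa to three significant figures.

With V and T fixed, P_i ∝ n_i, so the mole ratios apply directly to partial pressures at 807 °C.
P(O2) required for 35.2 kPa of NO = (1/2) × 35.2 = 17.60 kPa; available 25.5 kPa, so NO is limiting.
P(O2) remaining = 25.5 − (1/2) × 35.2 = 7.900 kPa
P(gaseous products) = (2)/2 × 35.2 = 35.20 kPa
P_total at 807 °C = 7.900 + 35.20 = 43.10 kPa
Scaling to 709 K: P = 43.10 × 709/1080.15 = 28.29 kPa

28.3 kPa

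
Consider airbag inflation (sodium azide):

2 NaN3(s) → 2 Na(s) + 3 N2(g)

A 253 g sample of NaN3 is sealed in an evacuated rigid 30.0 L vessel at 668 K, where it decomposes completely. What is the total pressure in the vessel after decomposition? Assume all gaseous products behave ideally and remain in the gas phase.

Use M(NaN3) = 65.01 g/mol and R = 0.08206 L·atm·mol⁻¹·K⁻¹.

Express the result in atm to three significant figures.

10.7 atm

n(NaN3) = 253 / 65.01 = 3.892 mol
n(gas produced) = (3/2) × 3.892 = 5.838 mol
P = nRT/V = 5.838 × 0.08206 × 668 / 30.0 = 10.67 atm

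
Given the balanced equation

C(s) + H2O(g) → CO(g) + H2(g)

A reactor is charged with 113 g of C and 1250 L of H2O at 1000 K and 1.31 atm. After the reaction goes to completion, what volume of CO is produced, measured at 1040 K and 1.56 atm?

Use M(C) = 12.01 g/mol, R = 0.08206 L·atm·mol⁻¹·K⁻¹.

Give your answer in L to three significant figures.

n(C) = 113 / 12.01 = 9.409 mol
n(H2O) = PV/RT = (1.31 × 1250) / (0.08206 × 1000) = 19.95 mol
For 9.409 mol C, stoichiometry requires (1/1) × 9.409 = 9.409 mol H2O; 19.95 mol is available, so C is limiting.
n(CO) = (1/1) × 9.409 = 9.409 mol
V(CO) = nRT/P = 9.409 × 0.08206 × 1040 / 1.56 = 514.7 L

515 L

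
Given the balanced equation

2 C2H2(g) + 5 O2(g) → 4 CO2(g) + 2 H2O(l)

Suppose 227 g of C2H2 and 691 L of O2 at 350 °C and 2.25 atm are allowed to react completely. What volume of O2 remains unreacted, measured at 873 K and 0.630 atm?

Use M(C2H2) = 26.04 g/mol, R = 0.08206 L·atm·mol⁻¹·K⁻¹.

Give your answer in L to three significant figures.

n(C2H2) = 227 / 26.04 = 8.717 mol
n(O2) = PV/RT = (2.25 × 691) / (0.08206 × 623.15) = 30.40 mol
For 8.717 mol C2H2, stoichiometry requires (5/2) × 8.717 = 21.79 mol O2; 30.40 mol is available, so C2H2 is limiting.
n(O2) consumed = (5/2) × 8.717 = 21.79 mol; remaining = 30.40 − 21.79 = 8.610 mol
V(O2) = nRT/P = 8.610 × 0.08206 × 873 / 0.630 = 979.1 L

979 L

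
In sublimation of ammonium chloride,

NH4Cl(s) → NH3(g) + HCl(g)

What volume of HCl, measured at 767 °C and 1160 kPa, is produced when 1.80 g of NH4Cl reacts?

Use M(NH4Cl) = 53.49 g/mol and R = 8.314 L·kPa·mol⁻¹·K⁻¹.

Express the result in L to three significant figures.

n(NH4Cl) = 1.800 / 53.49 = 0.03365 mol
n(HCl) = (1/1) × 0.03365 = 0.03365 mol
V = nRT/P = 0.03365 × 8.314 × 1040.15 / 1160 = 0.2509 L

0.251 L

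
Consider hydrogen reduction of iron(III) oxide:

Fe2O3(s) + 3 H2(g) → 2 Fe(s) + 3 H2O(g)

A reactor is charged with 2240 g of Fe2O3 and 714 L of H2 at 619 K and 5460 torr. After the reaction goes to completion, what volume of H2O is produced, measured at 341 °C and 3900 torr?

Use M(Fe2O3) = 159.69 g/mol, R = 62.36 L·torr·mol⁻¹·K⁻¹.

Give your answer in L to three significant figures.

n(Fe2O3) = 2240 / 159.69 = 14.03 mol
n(H2) = PV/RT = (5460 × 714) / (62.36 × 619) = 101.0 mol
For 14.03 mol Fe2O3, stoichiometry requires (3/1) × 14.03 = 42.09 mol H2; 101.0 mol is available, so Fe2O3 is limiting.
n(H2O) = (3/1) × 14.03 = 42.09 mol
V(H2O) = nRT/P = 42.09 × 62.36 × 614.15 / 3900 = 413.3 L

413 L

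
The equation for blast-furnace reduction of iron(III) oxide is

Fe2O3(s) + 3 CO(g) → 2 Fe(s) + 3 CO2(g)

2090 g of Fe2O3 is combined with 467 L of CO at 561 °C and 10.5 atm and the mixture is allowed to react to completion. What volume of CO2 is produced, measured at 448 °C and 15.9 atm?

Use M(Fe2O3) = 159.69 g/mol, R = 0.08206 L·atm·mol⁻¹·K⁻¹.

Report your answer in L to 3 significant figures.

n(Fe2O3) = 2090 / 159.69 = 13.09 mol
n(CO) = PV/RT = (10.5 × 467) / (0.08206 × 834.15) = 71.64 mol
For 13.09 mol Fe2O3, stoichiometry requires (3/1) × 13.09 = 39.27 mol CO; 71.64 mol is available, so Fe2O3 is limiting.
n(CO2) = (3/1) × 13.09 = 39.27 mol
V(CO2) = nRT/P = 39.27 × 0.08206 × 721.15 / 15.9 = 146.2 L

146 L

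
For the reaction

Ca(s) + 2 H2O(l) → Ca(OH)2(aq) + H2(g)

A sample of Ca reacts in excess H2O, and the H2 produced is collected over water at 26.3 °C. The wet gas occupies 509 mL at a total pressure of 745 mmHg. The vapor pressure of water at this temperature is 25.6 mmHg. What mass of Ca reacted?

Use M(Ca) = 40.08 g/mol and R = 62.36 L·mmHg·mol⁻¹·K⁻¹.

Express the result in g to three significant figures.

P(H2) = 745 − 25.6 = 719.4 mmHg
n(H2) = PV/RT = (719.4 × 0.5090) / (62.36 × 299.45) = 0.01961 mol
n(Ca) = (1/1) × 0.01961 = 0.01961 mol
m(Ca) = 0.01961 × 40.08 = 0.7860 g

0.786 g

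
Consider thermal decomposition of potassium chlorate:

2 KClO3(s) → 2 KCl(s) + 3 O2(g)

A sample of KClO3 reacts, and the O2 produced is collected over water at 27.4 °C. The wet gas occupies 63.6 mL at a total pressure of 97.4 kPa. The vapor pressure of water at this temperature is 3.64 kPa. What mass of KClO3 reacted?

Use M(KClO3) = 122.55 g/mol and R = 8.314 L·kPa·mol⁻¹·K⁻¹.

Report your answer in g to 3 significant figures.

0.195 g

P(O2) = 97.4 − 3.64 = 93.76 kPa
n(O2) = PV/RT = (93.76 × 0.06360) / (8.314 × 300.55) = 0.002386 mol
n(KClO3) = (2/3) × 0.002386 = 0.001591 mol
m(KClO3) = 0.001591 × 122.55 = 0.1950 g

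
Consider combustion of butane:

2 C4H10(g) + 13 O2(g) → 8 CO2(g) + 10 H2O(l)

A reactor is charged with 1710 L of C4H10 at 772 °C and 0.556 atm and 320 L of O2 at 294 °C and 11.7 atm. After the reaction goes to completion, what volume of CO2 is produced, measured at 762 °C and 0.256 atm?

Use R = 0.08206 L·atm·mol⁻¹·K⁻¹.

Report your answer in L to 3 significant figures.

14700 L

n(C4H10) = PV/RT = (0.556 × 1710) / (0.08206 × 1045.15) = 11.09 mol
n(O2) = PV/RT = (11.7 × 320) / (0.08206 × 567.15) = 80.45 mol
For 11.09 mol C4H10, stoichiometry requires (13/2) × 11.09 = 72.08 mol O2; 80.45 mol is available, so C4H10 is limiting.
n(CO2) = (8/2) × 11.09 = 44.36 mol
V(CO2) = nRT/P = 44.36 × 0.08206 × 1035.15 / 0.256 = 14720 L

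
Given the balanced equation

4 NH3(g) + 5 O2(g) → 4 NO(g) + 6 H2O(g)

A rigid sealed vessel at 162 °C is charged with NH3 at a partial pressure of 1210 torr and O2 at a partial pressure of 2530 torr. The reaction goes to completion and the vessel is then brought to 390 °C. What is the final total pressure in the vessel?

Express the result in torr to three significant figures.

With V and T fixed, P_i ∝ n_i, so the mole ratios apply directly to partial pressures at 162 °C.
P(O2) required for 1210 torr of NH3 = (5/4) × 1210 = 1512 torr; available 2530 torr, so NH3 is limiting.
P(O2) remaining = 2530 − (5/4) × 1210 = 1018 torr
P(gaseous products) = (4+6)/4 × 1210 = 3025 torr
P_total at 162 °C = 1018 + 3025 = 4043 torr
Scaling to 390 °C: P = 4043 × 663.15/435.15 = 6161 torr

6160 torr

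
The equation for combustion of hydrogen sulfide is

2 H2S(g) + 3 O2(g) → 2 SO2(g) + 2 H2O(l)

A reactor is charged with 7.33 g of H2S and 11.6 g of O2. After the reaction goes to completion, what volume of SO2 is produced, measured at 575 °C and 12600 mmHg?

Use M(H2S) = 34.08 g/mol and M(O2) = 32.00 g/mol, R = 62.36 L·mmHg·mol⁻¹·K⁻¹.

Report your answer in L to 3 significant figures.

n(H2S) = 7.33 / 34.08 = 0.2151 mol
n(O2) = 11.6 / 32.00 = 0.3625 mol
For 0.2151 mol H2S, stoichiometry requires (3/2) × 0.2151 = 0.3226 mol O2; 0.3625 mol is available, so H2S is limiting.
n(SO2) = (2/2) × 0.2151 = 0.2151 mol
V(SO2) = nRT/P = 0.2151 × 62.36 × 848.15 / 12600 = 0.9029 L

0.903 L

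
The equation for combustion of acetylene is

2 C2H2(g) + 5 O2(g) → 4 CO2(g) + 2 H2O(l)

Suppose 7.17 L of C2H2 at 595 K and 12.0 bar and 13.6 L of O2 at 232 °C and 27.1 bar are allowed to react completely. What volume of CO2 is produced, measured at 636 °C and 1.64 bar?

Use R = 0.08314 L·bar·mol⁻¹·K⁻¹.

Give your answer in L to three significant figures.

160 L

n(C2H2) = PV/RT = (12.0 × 7.17) / (0.08314 × 595) = 1.739 mol
n(O2) = PV/RT = (27.1 × 13.6) / (0.08314 × 505.15) = 8.776 mol
For 1.739 mol C2H2, stoichiometry requires (5/2) × 1.739 = 4.348 mol O2; 8.776 mol is available, so C2H2 is limiting.
n(CO2) = (4/2) × 1.739 = 3.478 mol
V(CO2) = nRT/P = 3.478 × 0.08314 × 909.15 / 1.64 = 160.3 L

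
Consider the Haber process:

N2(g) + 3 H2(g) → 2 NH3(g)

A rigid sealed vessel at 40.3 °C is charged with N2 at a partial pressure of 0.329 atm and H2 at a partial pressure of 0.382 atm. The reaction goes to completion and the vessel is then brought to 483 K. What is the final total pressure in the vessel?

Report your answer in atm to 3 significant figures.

0.703 atm

Because the vessel is rigid and T is held at 40.3 °C, work the stoichiometry in partial pressures (P_i = n_iRT/V).
P(H2) required for 0.329 atm of N2 = (3/1) × 0.329 = 0.9870 atm; available 0.382 atm, so H2 is limiting.
P(N2) remaining = 0.329 − (1/3) × 0.382 = 0.2017 atm
P(gaseous products) = (2)/3 × 0.382 = 0.2547 atm
P_total at 40.3 °C = 0.2017 + 0.2547 = 0.4564 atm
Scaling to 483 K: P = 0.4564 × 483/313.45 = 0.7033 atm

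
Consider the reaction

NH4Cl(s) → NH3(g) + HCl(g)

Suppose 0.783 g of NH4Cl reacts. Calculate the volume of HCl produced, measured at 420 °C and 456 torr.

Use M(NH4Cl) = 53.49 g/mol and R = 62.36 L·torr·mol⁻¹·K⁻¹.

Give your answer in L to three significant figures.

1.39 L

n(NH4Cl) = 0.7830 / 53.49 = 0.01464 mol
n(HCl) = (1/1) × 0.01464 = 0.01464 mol
V = nRT/P = 0.01464 × 62.36 × 693.15 / 456 = 1.388 L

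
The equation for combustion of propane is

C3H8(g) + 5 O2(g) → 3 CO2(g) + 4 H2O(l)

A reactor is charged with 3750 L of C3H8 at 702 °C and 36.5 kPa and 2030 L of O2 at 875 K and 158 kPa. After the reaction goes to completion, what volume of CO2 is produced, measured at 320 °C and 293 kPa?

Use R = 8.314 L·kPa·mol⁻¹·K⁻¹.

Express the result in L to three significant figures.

n(C3H8) = PV/RT = (36.5 × 3750) / (8.314 × 975.15) = 16.88 mol
n(O2) = PV/RT = (158 × 2030) / (8.314 × 875) = 44.09 mol
For 16.88 mol C3H8, stoichiometry requires (5/1) × 16.88 = 84.40 mol O2; 44.09 mol is available, so O2 is limiting.
n(CO2) = (3/5) × 44.09 = 26.45 mol
V(CO2) = nRT/P = 26.45 × 8.314 × 593.15 / 293 = 445.2 L

445 L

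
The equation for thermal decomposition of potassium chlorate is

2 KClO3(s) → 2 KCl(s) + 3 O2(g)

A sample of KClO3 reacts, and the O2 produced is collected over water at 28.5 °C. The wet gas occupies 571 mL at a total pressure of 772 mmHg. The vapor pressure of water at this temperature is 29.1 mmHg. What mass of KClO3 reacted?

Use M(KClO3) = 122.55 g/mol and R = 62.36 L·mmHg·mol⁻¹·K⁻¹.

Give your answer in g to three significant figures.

P(O2) = 772 − 29.1 = 742.9 mmHg
n(O2) = PV/RT = (742.9 × 0.5710) / (62.36 × 301.65) = 0.02255 mol
n(KClO3) = (2/3) × 0.02255 = 0.01503 mol
m(KClO3) = 0.01503 × 122.55 = 1.842 g

1.84 g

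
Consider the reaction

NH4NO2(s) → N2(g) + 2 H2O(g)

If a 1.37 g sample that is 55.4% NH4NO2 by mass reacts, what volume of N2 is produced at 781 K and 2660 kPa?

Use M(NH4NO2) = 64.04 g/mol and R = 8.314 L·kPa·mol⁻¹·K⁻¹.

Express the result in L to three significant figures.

0.0289 L

mass of NH4NO2 = 1.37 × 55.4/100 = 0.7590 g
n(NH4NO2) = 0.7590 / 64.04 = 0.01185 mol
n(N2) = (1/1) × 0.01185 = 0.01185 mol
V = nRT/P = 0.01185 × 8.314 × 781 / 2660 = 0.02893 L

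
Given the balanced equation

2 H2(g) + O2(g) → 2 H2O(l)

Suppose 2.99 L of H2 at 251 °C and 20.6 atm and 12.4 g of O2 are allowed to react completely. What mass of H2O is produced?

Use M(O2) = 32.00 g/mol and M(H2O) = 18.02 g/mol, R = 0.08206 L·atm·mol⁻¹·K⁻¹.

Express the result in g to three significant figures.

n(H2) = PV/RT = (20.6 × 2.99) / (0.08206 × 524.15) = 1.432 mol
n(O2) = 12.4 / 32.00 = 0.3875 mol
For 1.432 mol H2, stoichiometry requires (1/2) × 1.432 = 0.7160 mol O2; 0.3875 mol is available, so O2 is limiting.
n(H2O) = (2/1) × 0.3875 = 0.7750 mol
m(H2O) = 0.7750 × 18.02 = 13.97 g

14.0 g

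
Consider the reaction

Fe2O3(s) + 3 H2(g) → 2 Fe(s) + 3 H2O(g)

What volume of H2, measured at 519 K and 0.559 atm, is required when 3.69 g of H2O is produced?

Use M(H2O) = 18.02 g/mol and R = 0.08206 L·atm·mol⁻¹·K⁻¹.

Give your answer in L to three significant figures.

n(H2O) = 3.690 / 18.02 = 0.2048 mol
n(H2) = (3/3) × 0.2048 = 0.2048 mol
V = nRT/P = 0.2048 × 0.08206 × 519 / 0.559 = 15.60 L

15.6 L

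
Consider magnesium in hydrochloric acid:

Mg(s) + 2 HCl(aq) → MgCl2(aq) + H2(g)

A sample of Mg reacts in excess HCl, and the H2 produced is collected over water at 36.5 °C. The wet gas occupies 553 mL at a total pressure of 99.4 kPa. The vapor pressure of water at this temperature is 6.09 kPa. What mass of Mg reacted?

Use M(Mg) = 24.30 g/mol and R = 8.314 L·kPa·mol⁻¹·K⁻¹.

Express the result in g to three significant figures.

0.487 g

P(H2) = 99.4 − 6.09 = 93.31 kPa
n(H2) = PV/RT = (93.31 × 0.5530) / (8.314 × 309.65) = 0.02004 mol
n(Mg) = (1/1) × 0.02004 = 0.02004 mol
m(Mg) = 0.02004 × 24.30 = 0.4870 g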